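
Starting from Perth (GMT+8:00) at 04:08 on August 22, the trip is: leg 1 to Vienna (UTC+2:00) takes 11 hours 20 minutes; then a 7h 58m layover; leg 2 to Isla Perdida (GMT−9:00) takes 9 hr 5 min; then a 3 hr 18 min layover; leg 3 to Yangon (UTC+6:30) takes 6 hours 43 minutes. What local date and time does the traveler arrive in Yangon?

17:02 on August 23

Convert departure to UTC: 04:08 − 8:00 = 20:08 UTC on Aug 21.
Add 11 hours and 20 minutes leg 1 → 07:28 UTC (Aug 22).
Add 7 hours and 58 minutes layover in Vienna → 15:26 UTC.
Add 9 hours and 5 minutes leg 2 → 00:31 UTC (Aug 23).
Add 3 hours and 18 minutes layover in Isla Perdida → 03:49 UTC.
Add 6 hours and 43 minutes leg 3 → 10:32 UTC.
Yangon is UTC+6:30, so local arrival = 10:32 + 6:30 = 17:02 on Aug 23.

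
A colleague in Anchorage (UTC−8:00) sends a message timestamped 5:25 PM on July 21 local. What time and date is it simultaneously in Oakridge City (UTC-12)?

Oakridge City is 4:00 behind Anchorage.
Shift by the zone difference: 5:25 PM − 4:00 = 1:25 PM on Jul 21 in Oakridge City.

1:25 PM on July 21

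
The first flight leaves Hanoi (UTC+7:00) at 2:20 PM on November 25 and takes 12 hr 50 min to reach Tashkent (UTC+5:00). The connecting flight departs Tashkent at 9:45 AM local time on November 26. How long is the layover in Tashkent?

8 hours 35 minutes

Convert departure to UTC: 2:20 PM − 7:00 = 7:20 AM UTC on Nov 25.
Add 12 hours and 50 minutes flight time → 8:10 PM UTC.
Tashkent is UTC+5:00, so local arrival = 8:10 PM + 5:00 = 1:10 AM on Nov 26.
Layover = 9:45 AM − 1:10 AM = 8 hours 35 minutes.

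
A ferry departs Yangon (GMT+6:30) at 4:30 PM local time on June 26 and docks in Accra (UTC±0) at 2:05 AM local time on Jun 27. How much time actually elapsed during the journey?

Accra is 6:30 behind Yangon.
Clock-face elapsed time (ignoring zones) is 9 hours 35 minutes.
Actual elapsed = 9 hours 35 minutes + 6:30 = 16 hours 5 minutes.

16 hours 5 minutes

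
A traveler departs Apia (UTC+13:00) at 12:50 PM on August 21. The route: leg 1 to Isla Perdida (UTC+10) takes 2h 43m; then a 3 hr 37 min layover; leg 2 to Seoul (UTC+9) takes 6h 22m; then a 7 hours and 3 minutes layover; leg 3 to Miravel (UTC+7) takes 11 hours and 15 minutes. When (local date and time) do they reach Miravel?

Convert departure to UTC: 12:50 PM − 13:00 = 11:50 PM UTC on Aug 20.
Add 2 hours 43 minutes leg 1 → 2:33 AM UTC (Aug 21).
Add 3 hours and 37 minutes layover in Isla Perdida → 6:10 AM UTC.
Add 6 hours and 22 minutes leg 2 → 12:32 PM UTC.
Add 7 hours 3 minutes layover in Seoul → 7:35 PM UTC.
Add 11 hours and 15 minutes leg 3 → 6:50 AM UTC (Aug 22).
Miravel is UTC+7:00, so local arrival = 6:50 AM + 7:00 = 1:50 PM on Aug 22.

1:50 PM on August 22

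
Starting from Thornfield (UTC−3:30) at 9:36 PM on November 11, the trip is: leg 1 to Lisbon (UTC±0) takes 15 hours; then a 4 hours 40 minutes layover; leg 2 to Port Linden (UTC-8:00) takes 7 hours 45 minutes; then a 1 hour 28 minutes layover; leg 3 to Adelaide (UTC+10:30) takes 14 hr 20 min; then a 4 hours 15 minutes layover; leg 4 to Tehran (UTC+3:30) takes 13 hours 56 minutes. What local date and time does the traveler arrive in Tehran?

Convert departure to UTC: 9:36 PM + 3:30 = 1:06 AM UTC on Nov 12.
Add 15 hours leg 1 → 4:06 PM UTC.
Add 4 hours 40 minutes layover in Lisbon → 8:46 PM UTC.
Add 7 hours and 45 minutes leg 2 → 4:31 AM UTC (Nov 13).
Add 1 hour 28 minutes layover in Port Linden → 5:59 AM UTC.
Add 14 hours and 20 minutes leg 3 → 8:19 PM UTC.
Add 4 hours and 15 minutes layover in Adelaide → 12:34 AM UTC (Nov 14).
Add 13 hours 56 minutes leg 4 → 2:30 PM UTC.
Tehran is UTC+3:30, so local arrival = 2:30 PM + 3:30 = 6:00 PM on Nov 14.

6:00 PM on November 14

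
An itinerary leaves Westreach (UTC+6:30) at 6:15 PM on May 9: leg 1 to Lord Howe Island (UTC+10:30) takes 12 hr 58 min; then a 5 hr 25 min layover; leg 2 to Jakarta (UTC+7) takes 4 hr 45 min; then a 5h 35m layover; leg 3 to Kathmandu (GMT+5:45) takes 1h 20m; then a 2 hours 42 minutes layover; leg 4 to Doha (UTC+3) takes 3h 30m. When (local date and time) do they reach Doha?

Convert departure to UTC: 6:15 PM − 6:30 = 11:45 AM UTC on May 9.
Add 12 hours 58 minutes leg 1 → 12:43 AM UTC (May 10).
Add 5 hours and 25 minutes layover in Lord Howe Island → 6:08 AM UTC.
Add 4 hours 45 minutes leg 2 → 10:53 AM UTC.
Add 5 hours 35 minutes layover in Jakarta → 4:28 PM UTC.
Add 1 hour 20 minutes leg 3 → 5:48 PM UTC.
Add 2 hours 42 minutes layover in Kathmandu → 8:30 PM UTC.
Add 3 hours and 30 minutes leg 4 → 12:00 AM UTC (May 11).
Doha is UTC+3:00, so local arrival = 12:00 AM + 3:00 = 3:00 AM on May 11.

3:00 AM on May 11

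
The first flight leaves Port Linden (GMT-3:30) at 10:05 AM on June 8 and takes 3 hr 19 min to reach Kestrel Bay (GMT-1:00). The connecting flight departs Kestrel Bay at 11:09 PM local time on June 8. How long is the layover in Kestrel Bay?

7 hours 15 minutes

Convert departure to UTC: 10:05 AM + 3:30 = 1:35 PM UTC on Jun 8.
Add 3 hours and 19 minutes flight time → 4:54 PM UTC.
Kestrel Bay is UTC−1:00, so local arrival = 4:54 PM − 1:00 = 3:54 PM on Jun 8.
Layover = 11:09 PM − 3:54 PM = 7 hours 15 minutes.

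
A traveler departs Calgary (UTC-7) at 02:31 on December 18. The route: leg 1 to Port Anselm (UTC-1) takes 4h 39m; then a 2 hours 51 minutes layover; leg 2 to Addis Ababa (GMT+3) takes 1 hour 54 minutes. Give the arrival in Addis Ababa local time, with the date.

21:55 on December 18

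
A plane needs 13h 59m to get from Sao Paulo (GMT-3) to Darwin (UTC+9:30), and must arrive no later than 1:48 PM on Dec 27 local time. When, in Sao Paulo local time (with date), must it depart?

Target arrival in UTC: 1:48 PM − 9:30 = 4:18 AM on Dec 27.
Subtract 13 hours 59 minutes → departure 2:19 PM UTC on Dec 26.
Sao Paulo is UTC−3:00: 2:19 PM − 3:00 = 11:19 AM on Dec 26.

11:19 AM on December 26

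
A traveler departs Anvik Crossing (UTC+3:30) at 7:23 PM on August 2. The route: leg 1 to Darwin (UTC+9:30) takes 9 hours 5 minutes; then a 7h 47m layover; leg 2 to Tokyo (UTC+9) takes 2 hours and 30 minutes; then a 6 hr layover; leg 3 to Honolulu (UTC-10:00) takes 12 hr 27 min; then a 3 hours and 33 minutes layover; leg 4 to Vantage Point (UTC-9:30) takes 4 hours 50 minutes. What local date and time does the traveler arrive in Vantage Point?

4:35 AM on August 4

Convert departure to UTC: 7:23 PM − 3:30 = 3:53 PM UTC on Aug 2.
Add 9 hours 5 minutes leg 1 → 12:58 AM UTC (Aug 3).
Add 7 hours and 47 minutes layover in Darwin → 8:45 AM UTC.
Add 2 hours and 30 minutes leg 2 → 11:15 AM UTC.
Add 6 hours layover in Tokyo → 5:15 PM UTC.
Add 12 hours and 27 minutes leg 3 → 5:42 AM UTC (Aug 4).
Add 3 hours and 33 minutes layover in Honolulu → 9:15 AM UTC.
Add 4 hours and 50 minutes leg 4 → 2:05 PM UTC.
Vantage Point is UTC−9:30, so local arrival = 2:05 PM − 9:30 = 4:35 AM on Aug 4.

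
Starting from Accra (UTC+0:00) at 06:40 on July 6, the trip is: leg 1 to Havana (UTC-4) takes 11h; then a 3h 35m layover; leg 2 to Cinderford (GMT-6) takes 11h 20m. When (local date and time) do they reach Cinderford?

02:35 on July 7

Accra is at UTC+0, so departure is already 06:40 UTC on Jul 6.
Add 11 hours leg 1 → 17:40 UTC.
Add 3 hours and 35 minutes layover in Havana → 21:15 UTC.
Add 11 hours and 20 minutes leg 2 → 08:35 UTC (Jul 7).
Cinderford is UTC−6:00, so local arrival = 08:35 − 6:00 = 02:35 on Jul 7.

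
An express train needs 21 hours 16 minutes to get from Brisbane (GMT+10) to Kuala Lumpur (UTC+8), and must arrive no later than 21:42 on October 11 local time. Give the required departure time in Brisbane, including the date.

02:26 on October 11

Target arrival in UTC: 21:42 − 8:00 = 13:42 on Oct 11.
Subtract 21 hours and 16 minutes → departure 16:26 UTC on Oct 10.
Brisbane is UTC+10:00: 16:26 + 10:00 = 02:26 on Oct 11.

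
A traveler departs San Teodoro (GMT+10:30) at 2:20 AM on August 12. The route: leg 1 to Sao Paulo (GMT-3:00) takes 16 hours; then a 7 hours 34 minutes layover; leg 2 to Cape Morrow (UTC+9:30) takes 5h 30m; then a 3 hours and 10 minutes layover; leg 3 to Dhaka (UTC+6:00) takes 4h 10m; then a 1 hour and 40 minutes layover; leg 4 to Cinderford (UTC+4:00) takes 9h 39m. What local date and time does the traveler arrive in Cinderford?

Convert departure to UTC: 2:20 AM − 10:30 = 3:50 PM UTC on Aug 11.
Add 16 hours leg 1 → 7:50 AM UTC (Aug 12).
Add 7 hours and 34 minutes layover in Sao Paulo → 3:24 PM UTC.
Add 5 hours and 30 minutes leg 2 → 8:54 PM UTC.
Add 3 hours 10 minutes layover in Cape Morrow → 12:04 AM UTC (Aug 13).
Add 4 hours and 10 minutes leg 3 → 4:14 AM UTC.
Add 1 hour 40 minutes layover in Dhaka → 5:54 AM UTC.
Add 9 hours 39 minutes leg 4 → 3:33 PM UTC.
Cinderford is UTC+4:00, so local arrival = 3:33 PM + 4:00 = 7:33 PM on Aug 13.

7:33 PM on August 13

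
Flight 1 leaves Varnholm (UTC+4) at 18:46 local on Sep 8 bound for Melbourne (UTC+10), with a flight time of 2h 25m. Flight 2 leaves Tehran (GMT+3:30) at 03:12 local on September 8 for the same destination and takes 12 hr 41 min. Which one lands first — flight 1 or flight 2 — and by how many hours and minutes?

the second, by 4 hours 48 minutes

Flight 1 in UTC: 18:46 − 4:00 = 14:46 on Sep 8.
+2 hours 25 minutes → arrive 17:11 UTC on Sep 8.
Flight 2 in UTC: 03:12 − 3:30 = 23:42 on Sep 7.
+12 hours and 41 minutes → arrive 12:23 UTC on Sep 8.
Flight 2 lands earlier by 4 hours 48 minutes.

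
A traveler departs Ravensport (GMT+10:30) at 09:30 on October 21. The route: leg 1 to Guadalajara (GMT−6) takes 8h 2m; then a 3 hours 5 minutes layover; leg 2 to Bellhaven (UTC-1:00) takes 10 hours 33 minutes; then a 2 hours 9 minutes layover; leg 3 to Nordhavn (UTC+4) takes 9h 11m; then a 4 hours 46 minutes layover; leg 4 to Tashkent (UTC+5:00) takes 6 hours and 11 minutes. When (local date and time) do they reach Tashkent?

Convert departure to UTC: 09:30 − 10:30 = 23:00 UTC on Oct 20.
Add 8 hours and 2 minutes leg 1 → 07:02 UTC (Oct 21).
Add 3 hours and 5 minutes layover in Guadalajara → 10:07 UTC.
Add 10 hours 33 minutes leg 2 → 20:40 UTC.
Add 2 hours 9 minutes layover in Bellhaven → 22:49 UTC.
Add 9 hours 11 minutes leg 3 → 08:00 UTC (Oct 22).
Add 4 hours and 46 minutes layover in Nordhavn → 12:46 UTC.
Add 6 hours 11 minutes leg 4 → 18:57 UTC.
Tashkent is UTC+5:00, so local arrival = 18:57 + 5:00 = 23:57 on Oct 22.

23:57 on Oct 22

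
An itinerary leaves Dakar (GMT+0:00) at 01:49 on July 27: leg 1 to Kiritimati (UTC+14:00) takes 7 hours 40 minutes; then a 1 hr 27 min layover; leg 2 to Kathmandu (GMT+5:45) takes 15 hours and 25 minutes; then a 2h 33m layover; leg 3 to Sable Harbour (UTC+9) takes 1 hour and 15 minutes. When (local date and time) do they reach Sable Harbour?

15:09 on Jul 28

Dakar is at UTC+0, so departure is already 01:49 UTC on Jul 27.
Add 7 hours and 40 minutes leg 1 → 09:29 UTC.
Add 1 hour 27 minutes layover in Kiritimati → 10:56 UTC.
Add 15 hours 25 minutes leg 2 → 02:21 UTC (Jul 28).
Add 2 hours 33 minutes layover in Kathmandu → 04:54 UTC.
Add 1 hour and 15 minutes leg 3 → 06:09 UTC.
Sable Harbour is UTC+9:00, so local arrival = 06:09 + 9:00 = 15:09 on Jul 28.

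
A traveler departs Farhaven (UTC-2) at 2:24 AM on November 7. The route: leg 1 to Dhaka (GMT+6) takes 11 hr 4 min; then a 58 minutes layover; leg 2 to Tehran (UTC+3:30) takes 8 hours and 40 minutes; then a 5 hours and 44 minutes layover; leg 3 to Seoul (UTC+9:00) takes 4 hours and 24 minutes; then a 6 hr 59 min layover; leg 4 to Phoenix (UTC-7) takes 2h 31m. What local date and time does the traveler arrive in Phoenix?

Convert departure to UTC: 2:24 AM + 2:00 = 4:24 AM UTC on Nov 7.
Add 11 hours 4 minutes leg 1 → 3:28 PM UTC.
Add 58 minutes layover in Dhaka → 4:26 PM UTC.
Add 8 hours and 40 minutes leg 2 → 1:06 AM UTC (Nov 8).
Add 5 hours 44 minutes layover in Tehran → 6:50 AM UTC.
Add 4 hours and 24 minutes leg 3 → 11:14 AM UTC.
Add 6 hours and 59 minutes layover in Seoul → 6:13 PM UTC.
Add 2 hours and 31 minutes leg 4 → 8:44 PM UTC.
Phoenix is UTC−7:00, so local arrival = 8:44 PM − 7:00 = 1:44 PM on Nov 8.

1:44 PM on November 8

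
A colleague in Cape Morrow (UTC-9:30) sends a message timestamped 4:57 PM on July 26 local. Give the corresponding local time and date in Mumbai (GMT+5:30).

Mumbai is 15:00 ahead of Cape Morrow.
Shift by the zone difference: 4:57 PM + 15:00 = 7:57 AM on Jul 27 in Mumbai.

7:57 AM on Jul 27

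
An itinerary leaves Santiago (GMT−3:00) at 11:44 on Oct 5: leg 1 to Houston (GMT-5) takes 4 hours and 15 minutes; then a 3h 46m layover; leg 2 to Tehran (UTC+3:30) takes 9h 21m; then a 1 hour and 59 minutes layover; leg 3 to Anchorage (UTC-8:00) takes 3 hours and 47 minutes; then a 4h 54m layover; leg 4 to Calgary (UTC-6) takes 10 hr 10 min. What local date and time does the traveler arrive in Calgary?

22:56 on October 6

Convert departure to UTC: 11:44 + 3:00 = 14:44 UTC on Oct 5.
Add 4 hours 15 minutes leg 1 → 18:59 UTC.
Add 3 hours 46 minutes layover in Houston → 22:45 UTC.
Add 9 hours 21 minutes leg 2 → 08:06 UTC (Oct 6).
Add 1 hour and 59 minutes layover in Tehran → 10:05 UTC.
Add 3 hours 47 minutes leg 3 → 13:52 UTC.
Add 4 hours and 54 minutes layover in Anchorage → 18:46 UTC.
Add 10 hours 10 minutes leg 4 → 04:56 UTC (Oct 7).
Calgary is UTC−6:00, so local arrival = 04:56 − 6:00 = 22:56 on Oct 6.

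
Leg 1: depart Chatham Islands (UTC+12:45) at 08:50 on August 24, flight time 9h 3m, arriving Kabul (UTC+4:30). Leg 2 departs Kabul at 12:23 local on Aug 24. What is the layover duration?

2 hours 45 minutes

Convert departure to UTC: 08:50 − 12:45 = 20:05 UTC on Aug 23.
Add 9 hours 3 minutes flight time → 05:08 UTC (Aug 24).
Kabul is UTC+4:30, so local arrival = 05:08 + 4:30 = 09:38 on Aug 24.
Layover = 12:23 − 09:38 = 2 hours 45 minutes.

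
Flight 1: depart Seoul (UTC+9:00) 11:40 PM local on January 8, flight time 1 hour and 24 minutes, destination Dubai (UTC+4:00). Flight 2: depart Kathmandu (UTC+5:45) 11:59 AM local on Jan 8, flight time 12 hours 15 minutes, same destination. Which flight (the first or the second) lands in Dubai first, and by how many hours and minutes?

the first, by 2 hours 25 minutes

Flight 1 in UTC: 11:40 PM − 9:00 = 2:40 PM on Jan 8.
+1 hour and 24 minutes → arrive 4:04 PM UTC on Jan 8.
Flight 2 in UTC: 11:59 AM − 5:45 = 6:14 AM on Jan 8.
+12 hours and 15 minutes → arrive 6:29 PM UTC on Jan 8.
Flight 1 lands earlier by 2 hours 25 minutes.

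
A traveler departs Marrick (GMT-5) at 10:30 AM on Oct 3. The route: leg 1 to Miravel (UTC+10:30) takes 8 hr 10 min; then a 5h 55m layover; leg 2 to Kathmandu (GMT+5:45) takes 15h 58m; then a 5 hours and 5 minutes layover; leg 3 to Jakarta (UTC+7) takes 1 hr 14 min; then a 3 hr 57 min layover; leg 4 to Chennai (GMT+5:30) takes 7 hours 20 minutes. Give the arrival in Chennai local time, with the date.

8:39 PM on Oct 5

Convert departure to UTC: 10:30 AM + 5:00 = 3:30 PM UTC on Oct 3.
Add 8 hours 10 minutes leg 1 → 11:40 PM UTC.
Add 5 hours 55 minutes layover in Miravel → 5:35 AM UTC (Oct 4).
Add 15 hours and 58 minutes leg 2 → 9:33 PM UTC.
Add 5 hours and 5 minutes layover in Kathmandu → 2:38 AM UTC (Oct 5).
Add 1 hour 14 minutes leg 3 → 3:52 AM UTC.
Add 3 hours 57 minutes layover in Jakarta → 7:49 AM UTC.
Add 7 hours and 20 minutes leg 4 → 3:09 PM UTC.
Chennai is UTC+5:30, so local arrival = 3:09 PM + 5:30 = 8:39 PM on Oct 5.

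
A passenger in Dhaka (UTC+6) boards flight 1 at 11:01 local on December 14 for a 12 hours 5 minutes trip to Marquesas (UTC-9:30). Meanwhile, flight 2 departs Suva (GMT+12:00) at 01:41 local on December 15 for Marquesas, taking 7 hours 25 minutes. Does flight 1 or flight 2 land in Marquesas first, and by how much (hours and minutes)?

the first, by 4 hours

Flight 1 in UTC: 11:01 − 6:00 = 05:01 on Dec 14.
+12 hours 5 minutes → arrive 17:06 UTC on Dec 14.
Flight 2 in UTC: 01:41 − 12:00 = 13:41 on Dec 14.
+7 hours and 25 minutes → arrive 21:06 UTC on Dec 14.
Flight 1 lands earlier by 4 hours.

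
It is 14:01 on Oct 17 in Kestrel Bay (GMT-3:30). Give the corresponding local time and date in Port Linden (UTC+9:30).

In UTC: 14:01 + 3:30 = 17:31 on Oct 17.
Port Linden is UTC+9:30: 17:31 + 9:30 = 03:01 on Oct 18.

03:01 on October 18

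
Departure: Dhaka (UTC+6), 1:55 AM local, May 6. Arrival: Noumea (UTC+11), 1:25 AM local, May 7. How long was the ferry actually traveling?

Departure in UTC: 1:55 AM − 6:00 = 7:55 PM on May 5.
Arrival in UTC: 1:25 AM − 11:00 = 2:25 PM on May 6.
Elapsed = 2:25 PM − 7:55 PM (+1 day) = 18 hours 30 minutes.

18 hours 30 minutes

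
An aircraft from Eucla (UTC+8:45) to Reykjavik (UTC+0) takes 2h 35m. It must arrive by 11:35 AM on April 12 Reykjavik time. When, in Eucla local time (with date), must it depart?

5:45 PM on Apr 12

Target arrival is already UTC: 11:35 AM on Apr 12.
Subtract 2 hours 35 minutes → departure 9:00 AM UTC on Apr 12.
Eucla is UTC+8:45: 9:00 AM + 8:45 = 5:45 PM on Apr 12.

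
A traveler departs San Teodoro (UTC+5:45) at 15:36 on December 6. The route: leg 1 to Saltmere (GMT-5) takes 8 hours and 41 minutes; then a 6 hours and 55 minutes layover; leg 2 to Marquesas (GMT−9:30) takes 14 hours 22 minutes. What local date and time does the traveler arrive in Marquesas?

06:19 on December 7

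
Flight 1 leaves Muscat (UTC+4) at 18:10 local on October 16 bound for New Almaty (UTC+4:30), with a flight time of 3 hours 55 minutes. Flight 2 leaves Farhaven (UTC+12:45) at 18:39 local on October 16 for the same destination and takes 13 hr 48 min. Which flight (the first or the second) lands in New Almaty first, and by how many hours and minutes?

Flight 1 in UTC: 18:10 − 4:00 = 14:10 on Oct 16.
+3 hours 55 minutes → arrive 18:05 UTC on Oct 16.
Flight 2 in UTC: 18:39 − 12:45 = 05:54 on Oct 16.
+13 hours 48 minutes → arrive 19:42 UTC on Oct 16.
Flight 1 lands earlier by 1 hour 37 minutes.

the first, by 1 hour 37 minutes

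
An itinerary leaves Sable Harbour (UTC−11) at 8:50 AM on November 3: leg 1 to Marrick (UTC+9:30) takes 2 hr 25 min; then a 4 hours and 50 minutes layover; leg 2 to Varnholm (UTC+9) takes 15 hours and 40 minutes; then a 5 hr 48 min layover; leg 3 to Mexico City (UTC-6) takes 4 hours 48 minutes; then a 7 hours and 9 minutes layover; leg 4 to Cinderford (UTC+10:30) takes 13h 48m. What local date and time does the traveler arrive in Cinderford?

12:48 PM on November 6

Convert departure to UTC: 8:50 AM + 11:00 = 7:50 PM UTC on Nov 3.
Add 2 hours 25 minutes leg 1 → 10:15 PM UTC.
Add 4 hours 50 minutes layover in Marrick → 3:05 AM UTC (Nov 4).
Add 15 hours 40 minutes leg 2 → 6:45 PM UTC.
Add 5 hours and 48 minutes layover in Varnholm → 12:33 AM UTC (Nov 5).
Add 4 hours 48 minutes leg 3 → 5:21 AM UTC.
Add 7 hours and 9 minutes layover in Mexico City → 12:30 PM UTC.
Add 13 hours 48 minutes leg 4 → 2:18 AM UTC (Nov 6).
Cinderford is UTC+10:30, so local arrival = 2:18 AM + 10:30 = 12:48 PM on Nov 6.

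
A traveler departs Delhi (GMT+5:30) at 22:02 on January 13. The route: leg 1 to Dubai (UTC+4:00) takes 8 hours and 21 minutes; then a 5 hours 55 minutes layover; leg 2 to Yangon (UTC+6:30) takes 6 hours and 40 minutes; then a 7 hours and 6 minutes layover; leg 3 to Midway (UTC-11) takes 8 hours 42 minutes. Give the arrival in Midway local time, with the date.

Convert departure to UTC: 22:02 − 5:30 = 16:32 UTC on Jan 13.
Add 8 hours and 21 minutes leg 1 → 00:53 UTC (Jan 14).
Add 5 hours 55 minutes layover in Dubai → 06:48 UTC.
Add 6 hours and 40 minutes leg 2 → 13:28 UTC.
Add 7 hours 6 minutes layover in Yangon → 20:34 UTC.
Add 8 hours and 42 minutes leg 3 → 05:16 UTC (Jan 15).
Midway is UTC−11:00, so local arrival = 05:16 − 11:00 = 18:16 on Jan 14.

18:16 on January 14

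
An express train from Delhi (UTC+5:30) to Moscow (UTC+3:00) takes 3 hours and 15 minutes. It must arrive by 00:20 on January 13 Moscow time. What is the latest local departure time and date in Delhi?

23:35 on January 12

Target arrival in UTC: 00:20 − 3:00 = 21:20 on Jan 12.
Subtract 3 hours 15 minutes → departure 18:05 UTC on Jan 12.
Delhi is UTC+5:30: 18:05 + 5:30 = 23:35 on Jan 12.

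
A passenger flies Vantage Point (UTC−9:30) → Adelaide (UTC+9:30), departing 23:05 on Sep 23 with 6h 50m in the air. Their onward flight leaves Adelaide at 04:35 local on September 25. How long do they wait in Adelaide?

3 hours 40 minutes

Convert departure to UTC: 23:05 + 9:30 = 08:35 UTC on Sep 24.
Add 6 hours 50 minutes flight time → 15:25 UTC.
Adelaide is UTC+9:30, so local arrival = 15:25 + 9:30 = 00:55 on Sep 25.
Layover = 04:35 − 00:55 = 3 hours 40 minutes.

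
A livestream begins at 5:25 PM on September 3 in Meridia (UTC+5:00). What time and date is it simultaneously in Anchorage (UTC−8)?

In UTC: 5:25 PM − 5:00 = 12:25 PM on Sep 3.
Anchorage is UTC−8:00: 12:25 PM − 8:00 = 4:25 AM on Sep 3.

4:25 AM on September 3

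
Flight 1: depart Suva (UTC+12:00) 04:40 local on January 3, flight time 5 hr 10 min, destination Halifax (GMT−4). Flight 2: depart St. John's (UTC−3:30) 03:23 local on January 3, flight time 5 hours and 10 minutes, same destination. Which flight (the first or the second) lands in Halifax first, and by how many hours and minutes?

Flight 1 in UTC: 04:40 − 12:00 = 16:40 on Jan 2.
+5 hours and 10 minutes → arrive 21:50 UTC on Jan 2.
Flight 2 in UTC: 03:23 + 3:30 = 06:53 on Jan 3.
+5 hours and 10 minutes → arrive 12:03 UTC on Jan 3.
Flight 1 lands earlier by 14 hours 13 minutes.

the first, by 14 hours 13 minutes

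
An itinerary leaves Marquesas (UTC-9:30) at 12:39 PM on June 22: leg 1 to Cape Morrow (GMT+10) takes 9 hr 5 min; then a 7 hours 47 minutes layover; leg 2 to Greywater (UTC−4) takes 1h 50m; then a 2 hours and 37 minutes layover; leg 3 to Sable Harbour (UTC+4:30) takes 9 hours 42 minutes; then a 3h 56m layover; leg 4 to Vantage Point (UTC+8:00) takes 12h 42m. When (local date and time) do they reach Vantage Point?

5:48 AM on June 25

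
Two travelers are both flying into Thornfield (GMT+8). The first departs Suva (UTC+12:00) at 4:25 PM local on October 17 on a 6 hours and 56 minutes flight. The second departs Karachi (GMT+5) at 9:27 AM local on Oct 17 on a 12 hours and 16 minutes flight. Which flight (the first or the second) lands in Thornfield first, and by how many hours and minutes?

the first, by 5 hours 22 minutes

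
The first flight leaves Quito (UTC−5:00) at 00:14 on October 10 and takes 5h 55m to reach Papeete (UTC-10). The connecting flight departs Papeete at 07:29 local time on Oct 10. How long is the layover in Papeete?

Convert departure to UTC: 00:14 + 5:00 = 05:14 UTC on Oct 10.
Add 5 hours 55 minutes flight time → 11:09 UTC.
Papeete is UTC−10:00, so local arrival = 11:09 − 10:00 = 01:09 on Oct 10.
Layover = 07:29 − 01:09 = 6 hours 20 minutes.

6 hours 20 minutes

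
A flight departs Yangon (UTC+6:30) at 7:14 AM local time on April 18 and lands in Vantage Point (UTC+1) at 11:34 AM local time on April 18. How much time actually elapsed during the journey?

9 hours 50 minutes

Vantage Point is 5:30 behind Yangon.
Clock-face elapsed time (ignoring zones) is 4 hours 20 minutes.
Actual elapsed = 4 hours 20 minutes + 5:30 = 9 hours 50 minutes.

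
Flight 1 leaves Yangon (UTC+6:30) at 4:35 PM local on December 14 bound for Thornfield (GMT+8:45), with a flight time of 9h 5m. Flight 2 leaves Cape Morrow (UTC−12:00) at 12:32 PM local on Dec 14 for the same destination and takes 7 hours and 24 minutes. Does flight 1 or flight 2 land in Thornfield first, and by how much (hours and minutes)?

the first, by 12 hours 46 minutes

Flight 1 in UTC: 4:35 PM − 6:30 = 10:05 AM on Dec 14.
+9 hours and 5 minutes → arrive 7:10 PM UTC on Dec 14.
Flight 2 in UTC: 12:32 PM + 12:00 = 12:32 AM on Dec 15.
+7 hours 24 minutes → arrive 7:56 AM UTC on Dec 15.
Flight 1 lands earlier by 12 hours 46 minutes.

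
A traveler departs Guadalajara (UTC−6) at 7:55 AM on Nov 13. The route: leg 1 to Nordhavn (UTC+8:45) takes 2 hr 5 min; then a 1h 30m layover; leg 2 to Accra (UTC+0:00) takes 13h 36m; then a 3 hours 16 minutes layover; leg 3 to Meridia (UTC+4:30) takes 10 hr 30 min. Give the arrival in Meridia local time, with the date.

Convert departure to UTC: 7:55 AM + 6:00 = 1:55 PM UTC on Nov 13.
Add 2 hours and 5 minutes leg 1 → 4:00 PM UTC.
Add 1 hour 30 minutes layover in Nordhavn → 5:30 PM UTC.
Add 13 hours and 36 minutes leg 2 → 7:06 AM UTC (Nov 14).
Add 3 hours and 16 minutes layover in Accra → 10:22 AM UTC.
Add 10 hours and 30 minutes leg 3 → 8:52 PM UTC.
Meridia is UTC+4:30, so local arrival = 8:52 PM + 4:30 = 1:22 AM on Nov 15.

1:22 AM on November 15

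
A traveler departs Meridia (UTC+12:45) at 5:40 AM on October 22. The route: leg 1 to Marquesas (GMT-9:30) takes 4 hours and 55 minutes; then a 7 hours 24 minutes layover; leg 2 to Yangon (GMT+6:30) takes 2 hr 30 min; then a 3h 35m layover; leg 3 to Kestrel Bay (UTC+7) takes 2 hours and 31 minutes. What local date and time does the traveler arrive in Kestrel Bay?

Convert departure to UTC: 5:40 AM − 12:45 = 4:55 PM UTC on Oct 21.
Add 4 hours and 55 minutes leg 1 → 9:50 PM UTC.
Add 7 hours 24 minutes layover in Marquesas → 5:14 AM UTC (Oct 22).
Add 2 hours 30 minutes leg 2 → 7:44 AM UTC.
Add 3 hours and 35 minutes layover in Yangon → 11:19 AM UTC.
Add 2 hours and 31 minutes leg 3 → 1:50 PM UTC.
Kestrel Bay is UTC+7:00, so local arrival = 1:50 PM + 7:00 = 8:50 PM on Oct 22.

8:50 PM on October 22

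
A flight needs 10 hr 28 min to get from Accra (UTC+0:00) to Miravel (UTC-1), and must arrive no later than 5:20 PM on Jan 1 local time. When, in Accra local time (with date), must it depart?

Target arrival in UTC: 5:20 PM + 1:00 = 6:20 PM on Jan 1.
Subtract 10 hours 28 minutes → departure 7:52 AM UTC on Jan 1.
Accra is UTC+0, so departure is 7:52 AM on Jan 1.

7:52 AM on Jan 1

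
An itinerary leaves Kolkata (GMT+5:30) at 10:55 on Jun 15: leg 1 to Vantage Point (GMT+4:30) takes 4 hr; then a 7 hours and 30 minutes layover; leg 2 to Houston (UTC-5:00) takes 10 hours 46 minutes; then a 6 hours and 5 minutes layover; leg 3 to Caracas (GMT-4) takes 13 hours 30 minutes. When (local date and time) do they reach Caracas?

19:16 on June 16

Convert departure to UTC: 10:55 − 5:30 = 05:25 UTC on Jun 15.
Add 4 hours leg 1 → 09:25 UTC.
Add 7 hours 30 minutes layover in Vantage Point → 16:55 UTC.
Add 10 hours and 46 minutes leg 2 → 03:41 UTC (Jun 16).
Add 6 hours 5 minutes layover in Houston → 09:46 UTC.
Add 13 hours 30 minutes leg 3 → 23:16 UTC.
Caracas is UTC−4:00, so local arrival = 23:16 − 4:00 = 19:16 on Jun 16.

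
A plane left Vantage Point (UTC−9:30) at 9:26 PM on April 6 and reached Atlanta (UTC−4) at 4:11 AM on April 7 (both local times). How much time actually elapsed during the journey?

Departure in UTC: 9:26 PM + 9:30 = 6:56 AM on Apr 7.
Arrival in UTC: 4:11 AM + 4:00 = 8:11 AM on Apr 7.
Elapsed = 8:11 AM − 6:56 AM = 1 hour 15 minutes.

1 hour 15 minutes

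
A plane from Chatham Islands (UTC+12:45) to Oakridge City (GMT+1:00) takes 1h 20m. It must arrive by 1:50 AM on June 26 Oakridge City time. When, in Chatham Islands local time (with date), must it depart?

12:15 PM on June 26

Target arrival in UTC: 1:50 AM − 1:00 = 12:50 AM on Jun 26.
Subtract 1 hour 20 minutes → departure 11:30 PM UTC on Jun 25.
Chatham Islands is UTC+12:45: 11:30 PM + 12:45 = 12:15 PM on Jun 26.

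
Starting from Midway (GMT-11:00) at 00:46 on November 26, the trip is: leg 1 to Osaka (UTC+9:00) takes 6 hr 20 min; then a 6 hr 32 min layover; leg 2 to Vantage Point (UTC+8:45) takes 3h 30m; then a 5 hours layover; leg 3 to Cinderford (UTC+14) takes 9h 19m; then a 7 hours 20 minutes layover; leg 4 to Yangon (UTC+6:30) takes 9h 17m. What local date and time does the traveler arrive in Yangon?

17:34 on November 28

Convert departure to UTC: 00:46 + 11:00 = 11:46 UTC on Nov 26.
Add 6 hours and 20 minutes leg 1 → 18:06 UTC.
Add 6 hours 32 minutes layover in Osaka → 00:38 UTC (Nov 27).
Add 3 hours 30 minutes leg 2 → 04:08 UTC.
Add 5 hours layover in Vantage Point → 09:08 UTC.
Add 9 hours 19 minutes leg 3 → 18:27 UTC.
Add 7 hours and 20 minutes layover in Cinderford → 01:47 UTC (Nov 28).
Add 9 hours 17 minutes leg 4 → 11:04 UTC.
Yangon is UTC+6:30, so local arrival = 11:04 + 6:30 = 17:34 on Nov 28.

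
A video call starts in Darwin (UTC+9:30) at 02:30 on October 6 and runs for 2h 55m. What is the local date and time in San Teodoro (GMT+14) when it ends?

San Teodoro is 4:30 ahead of Darwin.
After 2 hours and 55 minutes it is 05:25 in Darwin.
Shift by the zone difference: 05:25 + 4:30 = 09:55 on Oct 6 in San Teodoro.

09:55 on October 6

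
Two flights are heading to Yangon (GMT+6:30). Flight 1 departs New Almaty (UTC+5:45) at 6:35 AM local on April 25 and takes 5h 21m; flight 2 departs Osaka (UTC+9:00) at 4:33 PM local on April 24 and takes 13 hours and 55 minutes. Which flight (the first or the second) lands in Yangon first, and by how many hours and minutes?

Flight 1 in UTC: 6:35 AM − 5:45 = 12:50 AM on Apr 25.
+5 hours and 21 minutes → arrive 6:11 AM UTC on Apr 25.
Flight 2 in UTC: 4:33 PM − 9:00 = 7:33 AM on Apr 24.
+13 hours 55 minutes → arrive 9:28 PM UTC on Apr 24.
Flight 2 lands earlier by 8 hours 43 minutes.

the second, by 8 hours 43 minutes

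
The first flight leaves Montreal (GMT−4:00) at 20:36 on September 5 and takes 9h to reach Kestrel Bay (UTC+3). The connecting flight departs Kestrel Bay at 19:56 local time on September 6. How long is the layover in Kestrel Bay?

7 hours 20 minutes

Convert departure to UTC: 20:36 + 4:00 = 00:36 UTC on Sep 6.
Add 9 hours flight time → 09:36 UTC.
Kestrel Bay is UTC+3:00, so local arrival = 09:36 + 3:00 = 12:36 on Sep 6.
Layover = 19:56 − 12:36 = 7 hours 20 minutes.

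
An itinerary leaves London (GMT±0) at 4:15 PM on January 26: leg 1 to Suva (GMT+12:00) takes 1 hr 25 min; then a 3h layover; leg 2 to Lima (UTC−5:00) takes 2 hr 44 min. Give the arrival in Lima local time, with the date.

London is at UTC+0, so departure is already 4:15 PM UTC on Jan 26.
Add 1 hour 25 minutes leg 1 → 5:40 PM UTC.
Add 3 hours layover in Suva → 8:40 PM UTC.
Add 2 hours 44 minutes leg 2 → 11:24 PM UTC.
Lima is UTC−5:00, so local arrival = 11:24 PM − 5:00 = 6:24 PM on Jan 26.

6:24 PM on Jan 26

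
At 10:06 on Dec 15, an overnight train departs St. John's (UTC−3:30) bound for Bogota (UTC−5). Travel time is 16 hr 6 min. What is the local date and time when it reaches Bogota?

Convert departure to UTC: 10:06 + 3:30 = 13:36 UTC on Dec 15.
Add 16 hours and 6 minutes travel time → 05:42 UTC (Dec 16).
Bogota is UTC−5:00, so local arrival = 05:42 − 5:00 = 00:42 on Dec 16.

00:42 on Dec 16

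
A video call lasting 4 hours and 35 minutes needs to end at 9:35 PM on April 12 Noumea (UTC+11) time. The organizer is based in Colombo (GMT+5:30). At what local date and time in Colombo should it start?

11:30 AM on April 12

Target end time in UTC: 9:35 PM − 11:00 = 10:35 AM on Apr 12.
Subtract 4 hours 35 minutes → start 6:00 AM UTC on Apr 12.
Colombo is UTC+5:30: 6:00 AM + 5:30 = 11:30 AM on Apr 12.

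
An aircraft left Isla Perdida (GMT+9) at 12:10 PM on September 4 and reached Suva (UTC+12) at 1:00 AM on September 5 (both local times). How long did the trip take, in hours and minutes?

9 hours 50 minutes

Departure in UTC: 12:10 PM − 9:00 = 3:10 AM on Sep 4.
Arrival in UTC: 1:00 AM − 12:00 = 1:00 PM on Sep 4.
Elapsed = 1:00 PM − 3:10 AM = 9 hours 50 minutes.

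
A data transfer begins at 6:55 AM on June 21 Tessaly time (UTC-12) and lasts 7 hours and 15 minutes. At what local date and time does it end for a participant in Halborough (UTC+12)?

Convert start to UTC: 6:55 AM + 12:00 = 6:55 PM UTC on Jun 21.
Add 7 hours 15 minutes duration → 2:10 AM UTC (Jun 22).
Halborough is UTC+12:00, so local end time = 2:10 AM + 12:00 = 2:10 PM on Jun 22.

2:10 PM on June 22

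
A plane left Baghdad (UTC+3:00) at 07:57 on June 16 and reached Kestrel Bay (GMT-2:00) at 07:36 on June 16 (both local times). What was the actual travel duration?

4 hours 39 minutes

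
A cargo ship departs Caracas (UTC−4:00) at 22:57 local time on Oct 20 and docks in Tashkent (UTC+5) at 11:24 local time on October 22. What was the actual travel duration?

27 hours 27 minutes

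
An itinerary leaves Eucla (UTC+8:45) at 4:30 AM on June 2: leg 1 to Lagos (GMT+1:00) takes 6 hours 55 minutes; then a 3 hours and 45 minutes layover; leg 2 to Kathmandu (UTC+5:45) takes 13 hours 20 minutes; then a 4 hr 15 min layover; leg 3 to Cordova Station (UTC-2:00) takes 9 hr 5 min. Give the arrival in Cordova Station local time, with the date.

Convert departure to UTC: 4:30 AM − 8:45 = 7:45 PM UTC on Jun 1.
Add 6 hours 55 minutes leg 1 → 2:40 AM UTC (Jun 2).
Add 3 hours 45 minutes layover in Lagos → 6:25 AM UTC.
Add 13 hours and 20 minutes leg 2 → 7:45 PM UTC.
Add 4 hours 15 minutes layover in Kathmandu → 12:00 AM UTC (Jun 3).
Add 9 hours 5 minutes leg 3 → 9:05 AM UTC.
Cordova Station is UTC−2:00, so local arrival = 9:05 AM − 2:00 = 7:05 AM on Jun 3.

7:05 AM on Jun 3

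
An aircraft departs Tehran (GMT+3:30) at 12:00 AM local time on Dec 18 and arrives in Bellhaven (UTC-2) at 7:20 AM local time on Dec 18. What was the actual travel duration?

Departure in UTC: 12:00 AM − 3:30 = 8:30 PM on Dec 17.
Arrival in UTC: 7:20 AM + 2:00 = 9:20 AM on Dec 18.
Elapsed = 9:20 AM − 8:30 PM (+1 day) = 12 hours 50 minutes.

12 hours 50 minutes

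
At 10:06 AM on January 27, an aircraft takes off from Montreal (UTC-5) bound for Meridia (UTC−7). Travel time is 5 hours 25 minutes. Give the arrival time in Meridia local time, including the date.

1:31 PM on Jan 27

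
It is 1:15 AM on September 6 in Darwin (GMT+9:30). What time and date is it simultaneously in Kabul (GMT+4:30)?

8:15 PM on September 5

In UTC: 1:15 AM − 9:30 = 3:45 PM on Sep 5.
Kabul is UTC+4:30: 3:45 PM + 4:30 = 8:15 PM on Sep 5.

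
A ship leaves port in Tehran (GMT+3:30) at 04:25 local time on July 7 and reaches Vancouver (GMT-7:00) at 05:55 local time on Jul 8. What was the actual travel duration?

36 hours

Departure in UTC: 04:25 − 3:30 = 00:55 on Jul 7.
Arrival in UTC: 05:55 + 7:00 = 12:55 on Jul 8.
Elapsed = 12:55 − 00:55 (+1 day) = 36 hours.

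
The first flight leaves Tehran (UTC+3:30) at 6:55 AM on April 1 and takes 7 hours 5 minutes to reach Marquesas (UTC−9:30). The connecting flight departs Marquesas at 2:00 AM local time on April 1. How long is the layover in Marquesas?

1 hour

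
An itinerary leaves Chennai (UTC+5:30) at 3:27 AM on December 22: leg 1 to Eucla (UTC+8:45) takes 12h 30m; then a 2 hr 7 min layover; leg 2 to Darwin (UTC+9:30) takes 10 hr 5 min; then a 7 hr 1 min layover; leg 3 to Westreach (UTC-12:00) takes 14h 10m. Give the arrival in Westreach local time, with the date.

Convert departure to UTC: 3:27 AM − 5:30 = 9:57 PM UTC on Dec 21.
Add 12 hours 30 minutes leg 1 → 10:27 AM UTC (Dec 22).
Add 2 hours 7 minutes layover in Eucla → 12:34 PM UTC.
Add 10 hours and 5 minutes leg 2 → 10:39 PM UTC.
Add 7 hours 1 minute layover in Darwin → 5:40 AM UTC (Dec 23).
Add 14 hours 10 minutes leg 3 → 7:50 PM UTC.
Westreach is UTC−12:00, so local arrival = 7:50 PM − 12:00 = 7:50 AM on Dec 23.

7:50 AM on Dec 23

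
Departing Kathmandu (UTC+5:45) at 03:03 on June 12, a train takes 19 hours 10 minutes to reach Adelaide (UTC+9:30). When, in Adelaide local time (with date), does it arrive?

01:58 on Jun 13

Convert departure to UTC: 03:03 − 5:45 = 21:18 UTC on Jun 11.
Add 19 hours and 10 minutes travel time → 16:28 UTC (Jun 12).
Adelaide is UTC+9:30, so local arrival = 16:28 + 9:30 = 01:58 on Jun 13.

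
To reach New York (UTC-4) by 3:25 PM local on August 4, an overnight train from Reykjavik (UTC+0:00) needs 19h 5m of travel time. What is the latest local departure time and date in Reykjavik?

Target arrival in UTC: 3:25 PM + 4:00 = 7:25 PM on Aug 4.
Subtract 19 hours and 5 minutes → departure 12:20 AM UTC on Aug 4.
Reykjavik is UTC+0, so departure is 12:20 AM on Aug 4.

12:20 AM on August 4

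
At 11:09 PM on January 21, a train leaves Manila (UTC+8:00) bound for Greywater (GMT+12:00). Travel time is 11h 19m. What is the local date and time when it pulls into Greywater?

2:28 PM on Jan 22

Greywater is 4:00 ahead of Manila.
After 11 hours and 19 minutes it is 10:28 AM (Jan 22) in Manila.
Shift by the zone difference: 10:28 AM + 4:00 = 2:28 PM on Jan 22 in Greywater.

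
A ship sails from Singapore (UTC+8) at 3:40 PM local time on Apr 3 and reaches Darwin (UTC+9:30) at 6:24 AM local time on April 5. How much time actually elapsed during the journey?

37 hours 14 minutes

Darwin is 1:30 ahead of Singapore.
Clock-face elapsed time (ignoring zones) is 38 hours 44 minutes.
Actual elapsed = 38 hours 44 minutes − 1:30 = 37 hours 14 minutes.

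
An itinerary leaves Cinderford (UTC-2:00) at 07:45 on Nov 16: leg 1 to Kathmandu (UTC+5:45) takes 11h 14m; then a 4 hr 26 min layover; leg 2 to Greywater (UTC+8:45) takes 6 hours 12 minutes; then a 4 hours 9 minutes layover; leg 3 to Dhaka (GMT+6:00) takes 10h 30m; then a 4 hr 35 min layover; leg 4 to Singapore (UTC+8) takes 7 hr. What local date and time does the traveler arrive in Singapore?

17:51 on November 18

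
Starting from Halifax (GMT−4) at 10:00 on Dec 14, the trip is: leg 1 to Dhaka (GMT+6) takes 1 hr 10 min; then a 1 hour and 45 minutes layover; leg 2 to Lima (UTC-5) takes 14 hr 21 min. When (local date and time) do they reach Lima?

Convert departure to UTC: 10:00 + 4:00 = 14:00 UTC on Dec 14.
Add 1 hour and 10 minutes leg 1 → 15:10 UTC.
Add 1 hour and 45 minutes layover in Dhaka → 16:55 UTC.
Add 14 hours 21 minutes leg 2 → 07:16 UTC (Dec 15).
Lima is UTC−5:00, so local arrival = 07:16 − 5:00 = 02:16 on Dec 15.

02:16 on December 15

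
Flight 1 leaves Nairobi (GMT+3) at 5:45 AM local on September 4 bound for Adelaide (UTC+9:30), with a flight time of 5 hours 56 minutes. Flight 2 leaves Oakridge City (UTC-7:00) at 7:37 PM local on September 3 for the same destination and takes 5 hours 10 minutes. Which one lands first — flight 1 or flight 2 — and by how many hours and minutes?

the second, by 54 minutes

Flight 1 in UTC: 5:45 AM − 3:00 = 2:45 AM on Sep 4.
+5 hours 56 minutes → arrive 8:41 AM UTC on Sep 4.
Flight 2 in UTC: 7:37 PM + 7:00 = 2:37 AM on Sep 4.
+5 hours 10 minutes → arrive 7:47 AM UTC on Sep 4.
Flight 2 lands earlier by 54 minutes.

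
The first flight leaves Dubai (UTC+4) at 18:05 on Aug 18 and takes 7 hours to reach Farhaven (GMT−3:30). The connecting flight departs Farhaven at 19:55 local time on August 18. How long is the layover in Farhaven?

2 hours 20 minutes

Convert departure to UTC: 18:05 − 4:00 = 14:05 UTC on Aug 18.
Add 7 hours flight time → 21:05 UTC.
Farhaven is UTC−3:30, so local arrival = 21:05 − 3:30 = 17:35 on Aug 18.
Layover = 19:55 − 17:35 = 2 hours 20 minutes.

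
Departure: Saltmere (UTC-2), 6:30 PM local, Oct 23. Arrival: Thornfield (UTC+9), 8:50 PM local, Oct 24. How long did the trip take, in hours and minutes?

Departure in UTC: 6:30 PM + 2:00 = 8:30 PM on Oct 23.
Arrival in UTC: 8:50 PM − 9:00 = 11:50 AM on Oct 24.
Elapsed = 11:50 AM − 8:30 PM (+1 day) = 15 hours 20 minutes.

15 hours 20 minutes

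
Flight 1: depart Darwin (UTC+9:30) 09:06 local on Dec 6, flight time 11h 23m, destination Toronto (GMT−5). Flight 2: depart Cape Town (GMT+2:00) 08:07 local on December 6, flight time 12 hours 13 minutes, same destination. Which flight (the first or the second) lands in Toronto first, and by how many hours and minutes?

Flight 1 in UTC: 09:06 − 9:30 = 23:36 on Dec 5.
+11 hours and 23 minutes → arrive 10:59 UTC on Dec 6.
Flight 2 in UTC: 08:07 − 2:00 = 06:07 on Dec 6.
+12 hours 13 minutes → arrive 18:20 UTC on Dec 6.
Flight 1 lands earlier by 7 hours 21 minutes.

the first, by 7 hours 21 minutes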